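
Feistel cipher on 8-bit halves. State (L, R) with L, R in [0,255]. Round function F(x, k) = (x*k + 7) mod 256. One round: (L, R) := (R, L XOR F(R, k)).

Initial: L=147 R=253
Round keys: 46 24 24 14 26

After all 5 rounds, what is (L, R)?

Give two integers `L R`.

Round 1 (k=46): L=253 R=238
Round 2 (k=24): L=238 R=170
Round 3 (k=24): L=170 R=25
Round 4 (k=14): L=25 R=207
Round 5 (k=26): L=207 R=20

Answer: 207 20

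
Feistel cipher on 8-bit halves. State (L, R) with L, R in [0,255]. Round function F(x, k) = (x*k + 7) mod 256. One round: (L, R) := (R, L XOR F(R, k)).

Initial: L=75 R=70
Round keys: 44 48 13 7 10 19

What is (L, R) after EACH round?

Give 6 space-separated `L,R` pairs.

Round 1 (k=44): L=70 R=68
Round 2 (k=48): L=68 R=129
Round 3 (k=13): L=129 R=208
Round 4 (k=7): L=208 R=54
Round 5 (k=10): L=54 R=243
Round 6 (k=19): L=243 R=38

Answer: 70,68 68,129 129,208 208,54 54,243 243,38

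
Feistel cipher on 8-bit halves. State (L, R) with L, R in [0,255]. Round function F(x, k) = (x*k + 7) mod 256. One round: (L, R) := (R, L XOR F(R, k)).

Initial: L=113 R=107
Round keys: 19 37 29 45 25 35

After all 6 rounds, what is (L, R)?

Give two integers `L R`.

Answer: 19 49

Derivation:
Round 1 (k=19): L=107 R=137
Round 2 (k=37): L=137 R=191
Round 3 (k=29): L=191 R=35
Round 4 (k=45): L=35 R=145
Round 5 (k=25): L=145 R=19
Round 6 (k=35): L=19 R=49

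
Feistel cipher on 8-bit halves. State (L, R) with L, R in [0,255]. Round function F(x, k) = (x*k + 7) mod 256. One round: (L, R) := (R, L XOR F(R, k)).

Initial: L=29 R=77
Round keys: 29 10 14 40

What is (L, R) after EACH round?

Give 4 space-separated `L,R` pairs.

Round 1 (k=29): L=77 R=221
Round 2 (k=10): L=221 R=228
Round 3 (k=14): L=228 R=162
Round 4 (k=40): L=162 R=179

Answer: 77,221 221,228 228,162 162,179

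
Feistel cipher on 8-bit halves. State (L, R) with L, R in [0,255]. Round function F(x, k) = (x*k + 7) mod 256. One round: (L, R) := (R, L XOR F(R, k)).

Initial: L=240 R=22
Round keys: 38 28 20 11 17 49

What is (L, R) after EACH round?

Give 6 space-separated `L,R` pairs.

Answer: 22,187 187,109 109,48 48,122 122,17 17,50

Derivation:
Round 1 (k=38): L=22 R=187
Round 2 (k=28): L=187 R=109
Round 3 (k=20): L=109 R=48
Round 4 (k=11): L=48 R=122
Round 5 (k=17): L=122 R=17
Round 6 (k=49): L=17 R=50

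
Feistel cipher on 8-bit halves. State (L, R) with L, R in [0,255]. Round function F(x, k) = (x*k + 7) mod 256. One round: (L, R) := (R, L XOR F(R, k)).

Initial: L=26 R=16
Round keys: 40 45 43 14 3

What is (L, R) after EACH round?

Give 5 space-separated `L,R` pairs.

Answer: 16,157 157,176 176,10 10,35 35,122

Derivation:
Round 1 (k=40): L=16 R=157
Round 2 (k=45): L=157 R=176
Round 3 (k=43): L=176 R=10
Round 4 (k=14): L=10 R=35
Round 5 (k=3): L=35 R=122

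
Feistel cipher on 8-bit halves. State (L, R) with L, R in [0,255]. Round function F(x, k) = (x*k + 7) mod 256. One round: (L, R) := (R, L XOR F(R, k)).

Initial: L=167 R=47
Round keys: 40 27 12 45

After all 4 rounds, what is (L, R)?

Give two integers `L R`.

Answer: 255 218

Derivation:
Round 1 (k=40): L=47 R=248
Round 2 (k=27): L=248 R=0
Round 3 (k=12): L=0 R=255
Round 4 (k=45): L=255 R=218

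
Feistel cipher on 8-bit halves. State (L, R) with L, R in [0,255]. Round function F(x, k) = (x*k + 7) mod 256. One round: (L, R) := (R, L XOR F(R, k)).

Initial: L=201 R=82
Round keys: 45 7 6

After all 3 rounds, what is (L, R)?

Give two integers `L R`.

Answer: 93 141

Derivation:
Round 1 (k=45): L=82 R=184
Round 2 (k=7): L=184 R=93
Round 3 (k=6): L=93 R=141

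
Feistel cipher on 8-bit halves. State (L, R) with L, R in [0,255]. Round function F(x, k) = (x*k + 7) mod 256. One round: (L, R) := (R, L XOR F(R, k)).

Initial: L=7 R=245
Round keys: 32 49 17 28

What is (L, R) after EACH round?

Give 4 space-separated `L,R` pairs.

Answer: 245,160 160,82 82,217 217,145

Derivation:
Round 1 (k=32): L=245 R=160
Round 2 (k=49): L=160 R=82
Round 3 (k=17): L=82 R=217
Round 4 (k=28): L=217 R=145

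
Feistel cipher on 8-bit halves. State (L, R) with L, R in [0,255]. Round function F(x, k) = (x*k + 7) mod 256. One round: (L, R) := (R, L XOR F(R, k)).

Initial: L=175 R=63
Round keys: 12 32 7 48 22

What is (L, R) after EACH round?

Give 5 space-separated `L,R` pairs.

Round 1 (k=12): L=63 R=84
Round 2 (k=32): L=84 R=184
Round 3 (k=7): L=184 R=91
Round 4 (k=48): L=91 R=175
Round 5 (k=22): L=175 R=74

Answer: 63,84 84,184 184,91 91,175 175,74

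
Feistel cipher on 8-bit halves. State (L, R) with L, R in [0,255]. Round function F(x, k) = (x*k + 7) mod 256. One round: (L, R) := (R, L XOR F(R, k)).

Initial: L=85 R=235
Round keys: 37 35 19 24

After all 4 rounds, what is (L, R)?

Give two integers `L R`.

Round 1 (k=37): L=235 R=171
Round 2 (k=35): L=171 R=131
Round 3 (k=19): L=131 R=107
Round 4 (k=24): L=107 R=140

Answer: 107 140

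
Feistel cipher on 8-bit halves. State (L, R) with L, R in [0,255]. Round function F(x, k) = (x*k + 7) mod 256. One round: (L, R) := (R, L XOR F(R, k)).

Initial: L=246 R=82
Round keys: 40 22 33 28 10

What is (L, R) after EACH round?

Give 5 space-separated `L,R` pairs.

Round 1 (k=40): L=82 R=33
Round 2 (k=22): L=33 R=143
Round 3 (k=33): L=143 R=87
Round 4 (k=28): L=87 R=4
Round 5 (k=10): L=4 R=120

Answer: 82,33 33,143 143,87 87,4 4,120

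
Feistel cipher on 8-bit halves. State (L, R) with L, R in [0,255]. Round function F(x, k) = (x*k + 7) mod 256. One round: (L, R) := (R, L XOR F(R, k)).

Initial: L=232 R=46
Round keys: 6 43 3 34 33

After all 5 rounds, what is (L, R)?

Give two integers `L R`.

Round 1 (k=6): L=46 R=243
Round 2 (k=43): L=243 R=246
Round 3 (k=3): L=246 R=26
Round 4 (k=34): L=26 R=141
Round 5 (k=33): L=141 R=46

Answer: 141 46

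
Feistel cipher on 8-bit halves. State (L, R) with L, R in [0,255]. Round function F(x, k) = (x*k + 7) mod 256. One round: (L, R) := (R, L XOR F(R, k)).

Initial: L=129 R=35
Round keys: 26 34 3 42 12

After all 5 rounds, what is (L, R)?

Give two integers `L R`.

Round 1 (k=26): L=35 R=20
Round 2 (k=34): L=20 R=140
Round 3 (k=3): L=140 R=191
Round 4 (k=42): L=191 R=209
Round 5 (k=12): L=209 R=108

Answer: 209 108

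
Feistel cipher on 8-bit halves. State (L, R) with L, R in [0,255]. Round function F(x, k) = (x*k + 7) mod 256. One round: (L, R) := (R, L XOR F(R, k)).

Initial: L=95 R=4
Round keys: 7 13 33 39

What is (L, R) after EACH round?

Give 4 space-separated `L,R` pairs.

Round 1 (k=7): L=4 R=124
Round 2 (k=13): L=124 R=87
Round 3 (k=33): L=87 R=66
Round 4 (k=39): L=66 R=66

Answer: 4,124 124,87 87,66 66,66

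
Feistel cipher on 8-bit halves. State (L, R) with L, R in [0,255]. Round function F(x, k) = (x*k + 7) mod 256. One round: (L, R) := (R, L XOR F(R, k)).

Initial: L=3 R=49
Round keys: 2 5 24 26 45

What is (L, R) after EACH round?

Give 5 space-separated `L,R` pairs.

Answer: 49,106 106,40 40,173 173,177 177,137

Derivation:
Round 1 (k=2): L=49 R=106
Round 2 (k=5): L=106 R=40
Round 3 (k=24): L=40 R=173
Round 4 (k=26): L=173 R=177
Round 5 (k=45): L=177 R=137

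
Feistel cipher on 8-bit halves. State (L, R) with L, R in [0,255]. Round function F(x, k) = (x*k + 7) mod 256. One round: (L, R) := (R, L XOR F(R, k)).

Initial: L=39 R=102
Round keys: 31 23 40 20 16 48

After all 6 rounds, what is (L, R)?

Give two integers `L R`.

Answer: 30 107

Derivation:
Round 1 (k=31): L=102 R=70
Round 2 (k=23): L=70 R=55
Round 3 (k=40): L=55 R=217
Round 4 (k=20): L=217 R=204
Round 5 (k=16): L=204 R=30
Round 6 (k=48): L=30 R=107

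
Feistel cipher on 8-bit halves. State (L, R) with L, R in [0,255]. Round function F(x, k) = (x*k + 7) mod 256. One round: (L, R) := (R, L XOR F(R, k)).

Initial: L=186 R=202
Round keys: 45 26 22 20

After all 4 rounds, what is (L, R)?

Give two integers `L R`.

Answer: 194 208

Derivation:
Round 1 (k=45): L=202 R=51
Round 2 (k=26): L=51 R=255
Round 3 (k=22): L=255 R=194
Round 4 (k=20): L=194 R=208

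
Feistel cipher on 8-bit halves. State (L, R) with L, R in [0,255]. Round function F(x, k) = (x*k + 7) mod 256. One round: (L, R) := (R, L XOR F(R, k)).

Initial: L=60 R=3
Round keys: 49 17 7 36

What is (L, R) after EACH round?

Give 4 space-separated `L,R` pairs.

Answer: 3,166 166,14 14,207 207,45

Derivation:
Round 1 (k=49): L=3 R=166
Round 2 (k=17): L=166 R=14
Round 3 (k=7): L=14 R=207
Round 4 (k=36): L=207 R=45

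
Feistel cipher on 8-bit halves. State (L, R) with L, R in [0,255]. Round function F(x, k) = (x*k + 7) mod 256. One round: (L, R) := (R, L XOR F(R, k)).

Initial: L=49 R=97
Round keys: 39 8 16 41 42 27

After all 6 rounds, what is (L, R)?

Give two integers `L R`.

Round 1 (k=39): L=97 R=255
Round 2 (k=8): L=255 R=158
Round 3 (k=16): L=158 R=24
Round 4 (k=41): L=24 R=65
Round 5 (k=42): L=65 R=169
Round 6 (k=27): L=169 R=155

Answer: 169 155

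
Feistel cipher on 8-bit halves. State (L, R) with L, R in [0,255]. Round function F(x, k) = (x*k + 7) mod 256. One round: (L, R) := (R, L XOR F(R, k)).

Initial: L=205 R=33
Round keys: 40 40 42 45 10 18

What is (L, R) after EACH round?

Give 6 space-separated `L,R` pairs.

Round 1 (k=40): L=33 R=226
Round 2 (k=40): L=226 R=118
Round 3 (k=42): L=118 R=129
Round 4 (k=45): L=129 R=194
Round 5 (k=10): L=194 R=26
Round 6 (k=18): L=26 R=25

Answer: 33,226 226,118 118,129 129,194 194,26 26,25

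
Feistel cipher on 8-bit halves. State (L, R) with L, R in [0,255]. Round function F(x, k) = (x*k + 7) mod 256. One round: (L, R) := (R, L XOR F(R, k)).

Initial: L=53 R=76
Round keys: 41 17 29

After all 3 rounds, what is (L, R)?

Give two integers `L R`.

Round 1 (k=41): L=76 R=6
Round 2 (k=17): L=6 R=33
Round 3 (k=29): L=33 R=194

Answer: 33 194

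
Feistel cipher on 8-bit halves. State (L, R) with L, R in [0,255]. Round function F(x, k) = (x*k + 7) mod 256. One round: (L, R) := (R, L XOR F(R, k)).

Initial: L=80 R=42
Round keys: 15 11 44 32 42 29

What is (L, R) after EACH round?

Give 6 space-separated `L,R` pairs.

Answer: 42,45 45,220 220,250 250,155 155,143 143,161

Derivation:
Round 1 (k=15): L=42 R=45
Round 2 (k=11): L=45 R=220
Round 3 (k=44): L=220 R=250
Round 4 (k=32): L=250 R=155
Round 5 (k=42): L=155 R=143
Round 6 (k=29): L=143 R=161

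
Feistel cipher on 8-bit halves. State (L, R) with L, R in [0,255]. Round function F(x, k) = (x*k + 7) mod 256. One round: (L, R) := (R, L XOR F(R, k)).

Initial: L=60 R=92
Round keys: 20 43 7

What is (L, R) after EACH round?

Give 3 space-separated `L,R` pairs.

Answer: 92,11 11,188 188,32

Derivation:
Round 1 (k=20): L=92 R=11
Round 2 (k=43): L=11 R=188
Round 3 (k=7): L=188 R=32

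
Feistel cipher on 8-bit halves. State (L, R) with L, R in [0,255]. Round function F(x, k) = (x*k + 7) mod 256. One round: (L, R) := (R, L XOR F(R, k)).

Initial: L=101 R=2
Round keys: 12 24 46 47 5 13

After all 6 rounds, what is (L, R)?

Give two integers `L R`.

Answer: 135 119

Derivation:
Round 1 (k=12): L=2 R=122
Round 2 (k=24): L=122 R=117
Round 3 (k=46): L=117 R=119
Round 4 (k=47): L=119 R=149
Round 5 (k=5): L=149 R=135
Round 6 (k=13): L=135 R=119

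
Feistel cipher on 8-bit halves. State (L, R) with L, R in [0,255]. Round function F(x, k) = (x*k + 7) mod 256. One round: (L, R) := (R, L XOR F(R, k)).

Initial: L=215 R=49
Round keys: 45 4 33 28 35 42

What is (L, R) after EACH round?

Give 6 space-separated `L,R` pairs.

Answer: 49,115 115,226 226,90 90,61 61,4 4,146

Derivation:
Round 1 (k=45): L=49 R=115
Round 2 (k=4): L=115 R=226
Round 3 (k=33): L=226 R=90
Round 4 (k=28): L=90 R=61
Round 5 (k=35): L=61 R=4
Round 6 (k=42): L=4 R=146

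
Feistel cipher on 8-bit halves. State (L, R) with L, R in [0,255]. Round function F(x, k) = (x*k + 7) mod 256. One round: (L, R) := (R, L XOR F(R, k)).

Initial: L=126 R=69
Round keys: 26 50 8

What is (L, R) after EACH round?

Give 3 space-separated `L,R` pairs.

Answer: 69,119 119,0 0,112

Derivation:
Round 1 (k=26): L=69 R=119
Round 2 (k=50): L=119 R=0
Round 3 (k=8): L=0 R=112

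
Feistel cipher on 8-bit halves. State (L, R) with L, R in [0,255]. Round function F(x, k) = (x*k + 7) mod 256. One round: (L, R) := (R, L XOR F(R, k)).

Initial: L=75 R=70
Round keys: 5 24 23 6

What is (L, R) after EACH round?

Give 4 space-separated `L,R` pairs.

Round 1 (k=5): L=70 R=46
Round 2 (k=24): L=46 R=17
Round 3 (k=23): L=17 R=160
Round 4 (k=6): L=160 R=214

Answer: 70,46 46,17 17,160 160,214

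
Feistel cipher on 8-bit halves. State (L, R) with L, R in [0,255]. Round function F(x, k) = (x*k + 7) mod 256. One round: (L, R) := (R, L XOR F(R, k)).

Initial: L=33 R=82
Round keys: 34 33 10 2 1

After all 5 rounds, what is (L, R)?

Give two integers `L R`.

Round 1 (k=34): L=82 R=202
Round 2 (k=33): L=202 R=67
Round 3 (k=10): L=67 R=111
Round 4 (k=2): L=111 R=166
Round 5 (k=1): L=166 R=194

Answer: 166 194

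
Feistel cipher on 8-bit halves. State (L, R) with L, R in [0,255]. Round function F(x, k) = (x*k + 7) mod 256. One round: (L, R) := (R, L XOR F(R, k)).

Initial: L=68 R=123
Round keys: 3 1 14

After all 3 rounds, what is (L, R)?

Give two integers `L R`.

Answer: 56 43

Derivation:
Round 1 (k=3): L=123 R=60
Round 2 (k=1): L=60 R=56
Round 3 (k=14): L=56 R=43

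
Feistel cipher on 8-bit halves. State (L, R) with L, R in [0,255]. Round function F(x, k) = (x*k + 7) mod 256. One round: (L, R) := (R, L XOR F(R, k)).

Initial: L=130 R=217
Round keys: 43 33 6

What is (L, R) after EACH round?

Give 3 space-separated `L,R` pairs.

Answer: 217,248 248,38 38,19

Derivation:
Round 1 (k=43): L=217 R=248
Round 2 (k=33): L=248 R=38
Round 3 (k=6): L=38 R=19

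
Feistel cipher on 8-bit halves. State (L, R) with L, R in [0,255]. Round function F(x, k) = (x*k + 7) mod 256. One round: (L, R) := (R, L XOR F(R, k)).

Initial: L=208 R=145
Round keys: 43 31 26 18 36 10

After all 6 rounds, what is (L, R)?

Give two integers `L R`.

Answer: 38 22

Derivation:
Round 1 (k=43): L=145 R=178
Round 2 (k=31): L=178 R=4
Round 3 (k=26): L=4 R=221
Round 4 (k=18): L=221 R=149
Round 5 (k=36): L=149 R=38
Round 6 (k=10): L=38 R=22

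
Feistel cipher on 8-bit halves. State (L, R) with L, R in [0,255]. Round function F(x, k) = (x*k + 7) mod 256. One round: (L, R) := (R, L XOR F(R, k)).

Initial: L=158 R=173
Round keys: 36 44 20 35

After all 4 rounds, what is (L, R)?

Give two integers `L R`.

Round 1 (k=36): L=173 R=197
Round 2 (k=44): L=197 R=78
Round 3 (k=20): L=78 R=218
Round 4 (k=35): L=218 R=155

Answer: 218 155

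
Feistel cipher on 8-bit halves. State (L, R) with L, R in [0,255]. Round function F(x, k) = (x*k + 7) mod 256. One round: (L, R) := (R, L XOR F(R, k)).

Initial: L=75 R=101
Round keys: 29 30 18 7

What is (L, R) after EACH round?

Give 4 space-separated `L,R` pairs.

Answer: 101,51 51,100 100,60 60,207

Derivation:
Round 1 (k=29): L=101 R=51
Round 2 (k=30): L=51 R=100
Round 3 (k=18): L=100 R=60
Round 4 (k=7): L=60 R=207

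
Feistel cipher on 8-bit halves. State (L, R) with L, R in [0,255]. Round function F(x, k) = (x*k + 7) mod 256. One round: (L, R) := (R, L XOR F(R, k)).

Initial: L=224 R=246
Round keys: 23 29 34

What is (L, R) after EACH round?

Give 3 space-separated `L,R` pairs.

Round 1 (k=23): L=246 R=193
Round 2 (k=29): L=193 R=18
Round 3 (k=34): L=18 R=170

Answer: 246,193 193,18 18,170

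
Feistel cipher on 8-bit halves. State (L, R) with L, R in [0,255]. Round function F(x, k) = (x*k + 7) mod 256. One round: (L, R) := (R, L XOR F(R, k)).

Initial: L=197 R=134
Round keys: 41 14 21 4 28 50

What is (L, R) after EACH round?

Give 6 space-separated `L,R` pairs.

Round 1 (k=41): L=134 R=184
Round 2 (k=14): L=184 R=145
Round 3 (k=21): L=145 R=84
Round 4 (k=4): L=84 R=198
Round 5 (k=28): L=198 R=251
Round 6 (k=50): L=251 R=203

Answer: 134,184 184,145 145,84 84,198 198,251 251,203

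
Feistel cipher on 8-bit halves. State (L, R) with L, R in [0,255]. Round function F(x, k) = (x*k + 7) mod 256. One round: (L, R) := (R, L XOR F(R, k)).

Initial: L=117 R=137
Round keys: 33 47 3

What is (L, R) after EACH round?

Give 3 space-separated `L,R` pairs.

Round 1 (k=33): L=137 R=197
Round 2 (k=47): L=197 R=187
Round 3 (k=3): L=187 R=253

Answer: 137,197 197,187 187,253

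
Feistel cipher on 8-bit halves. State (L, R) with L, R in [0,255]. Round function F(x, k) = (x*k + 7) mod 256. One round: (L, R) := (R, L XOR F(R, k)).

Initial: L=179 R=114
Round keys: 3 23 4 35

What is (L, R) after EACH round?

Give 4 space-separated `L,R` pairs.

Answer: 114,238 238,27 27,157 157,101

Derivation:
Round 1 (k=3): L=114 R=238
Round 2 (k=23): L=238 R=27
Round 3 (k=4): L=27 R=157
Round 4 (k=35): L=157 R=101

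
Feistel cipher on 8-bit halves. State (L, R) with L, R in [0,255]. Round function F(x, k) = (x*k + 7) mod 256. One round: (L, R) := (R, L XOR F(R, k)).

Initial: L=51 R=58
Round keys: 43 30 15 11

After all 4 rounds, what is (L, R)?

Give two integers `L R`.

Answer: 192 166

Derivation:
Round 1 (k=43): L=58 R=246
Round 2 (k=30): L=246 R=225
Round 3 (k=15): L=225 R=192
Round 4 (k=11): L=192 R=166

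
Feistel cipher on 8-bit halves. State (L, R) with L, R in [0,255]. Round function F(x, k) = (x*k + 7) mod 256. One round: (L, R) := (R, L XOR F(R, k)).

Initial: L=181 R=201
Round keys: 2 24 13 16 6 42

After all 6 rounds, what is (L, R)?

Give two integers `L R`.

Answer: 236 70

Derivation:
Round 1 (k=2): L=201 R=44
Round 2 (k=24): L=44 R=238
Round 3 (k=13): L=238 R=49
Round 4 (k=16): L=49 R=249
Round 5 (k=6): L=249 R=236
Round 6 (k=42): L=236 R=70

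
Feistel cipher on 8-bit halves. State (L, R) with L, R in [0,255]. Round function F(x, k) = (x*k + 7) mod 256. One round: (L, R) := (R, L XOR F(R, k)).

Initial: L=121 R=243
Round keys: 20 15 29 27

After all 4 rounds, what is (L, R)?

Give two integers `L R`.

Answer: 87 234

Derivation:
Round 1 (k=20): L=243 R=122
Round 2 (k=15): L=122 R=222
Round 3 (k=29): L=222 R=87
Round 4 (k=27): L=87 R=234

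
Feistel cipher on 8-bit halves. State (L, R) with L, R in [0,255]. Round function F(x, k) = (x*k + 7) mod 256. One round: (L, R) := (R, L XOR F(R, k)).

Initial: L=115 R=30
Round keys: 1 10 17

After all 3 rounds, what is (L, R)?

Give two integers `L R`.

Round 1 (k=1): L=30 R=86
Round 2 (k=10): L=86 R=125
Round 3 (k=17): L=125 R=2

Answer: 125 2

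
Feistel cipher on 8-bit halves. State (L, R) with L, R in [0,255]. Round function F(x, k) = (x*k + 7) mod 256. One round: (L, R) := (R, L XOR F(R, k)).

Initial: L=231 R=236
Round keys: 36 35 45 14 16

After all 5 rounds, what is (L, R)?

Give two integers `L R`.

Round 1 (k=36): L=236 R=208
Round 2 (k=35): L=208 R=155
Round 3 (k=45): L=155 R=150
Round 4 (k=14): L=150 R=160
Round 5 (k=16): L=160 R=145

Answer: 160 145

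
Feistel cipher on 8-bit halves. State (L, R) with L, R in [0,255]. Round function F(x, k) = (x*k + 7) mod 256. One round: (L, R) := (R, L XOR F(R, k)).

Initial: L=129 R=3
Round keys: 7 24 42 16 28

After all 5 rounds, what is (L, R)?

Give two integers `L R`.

Round 1 (k=7): L=3 R=157
Round 2 (k=24): L=157 R=188
Round 3 (k=42): L=188 R=66
Round 4 (k=16): L=66 R=155
Round 5 (k=28): L=155 R=185

Answer: 155 185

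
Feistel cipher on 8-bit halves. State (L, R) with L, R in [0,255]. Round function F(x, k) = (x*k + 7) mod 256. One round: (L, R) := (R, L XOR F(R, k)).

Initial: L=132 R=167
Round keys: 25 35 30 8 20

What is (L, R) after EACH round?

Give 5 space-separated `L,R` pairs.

Answer: 167,210 210,26 26,193 193,21 21,106

Derivation:
Round 1 (k=25): L=167 R=210
Round 2 (k=35): L=210 R=26
Round 3 (k=30): L=26 R=193
Round 4 (k=8): L=193 R=21
Round 5 (k=20): L=21 R=106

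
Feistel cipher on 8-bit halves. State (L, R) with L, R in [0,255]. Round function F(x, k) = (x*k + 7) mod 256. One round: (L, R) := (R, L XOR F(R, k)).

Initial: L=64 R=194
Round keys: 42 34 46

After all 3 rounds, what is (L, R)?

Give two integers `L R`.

Answer: 95 130

Derivation:
Round 1 (k=42): L=194 R=155
Round 2 (k=34): L=155 R=95
Round 3 (k=46): L=95 R=130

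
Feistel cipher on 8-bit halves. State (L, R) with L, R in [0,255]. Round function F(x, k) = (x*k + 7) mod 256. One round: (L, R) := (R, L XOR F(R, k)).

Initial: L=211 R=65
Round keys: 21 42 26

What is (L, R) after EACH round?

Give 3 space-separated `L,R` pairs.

Answer: 65,143 143,60 60,144

Derivation:
Round 1 (k=21): L=65 R=143
Round 2 (k=42): L=143 R=60
Round 3 (k=26): L=60 R=144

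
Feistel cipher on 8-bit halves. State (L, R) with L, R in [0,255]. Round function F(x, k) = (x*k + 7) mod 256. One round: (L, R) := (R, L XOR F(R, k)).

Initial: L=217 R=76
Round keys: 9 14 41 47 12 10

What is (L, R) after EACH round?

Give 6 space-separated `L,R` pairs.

Round 1 (k=9): L=76 R=106
Round 2 (k=14): L=106 R=159
Round 3 (k=41): L=159 R=20
Round 4 (k=47): L=20 R=44
Round 5 (k=12): L=44 R=3
Round 6 (k=10): L=3 R=9

Answer: 76,106 106,159 159,20 20,44 44,3 3,9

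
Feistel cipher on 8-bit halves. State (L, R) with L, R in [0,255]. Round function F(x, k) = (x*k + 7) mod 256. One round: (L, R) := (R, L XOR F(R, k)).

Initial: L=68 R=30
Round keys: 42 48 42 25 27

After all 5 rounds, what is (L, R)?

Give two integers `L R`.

Answer: 132 69

Derivation:
Round 1 (k=42): L=30 R=183
Round 2 (k=48): L=183 R=73
Round 3 (k=42): L=73 R=182
Round 4 (k=25): L=182 R=132
Round 5 (k=27): L=132 R=69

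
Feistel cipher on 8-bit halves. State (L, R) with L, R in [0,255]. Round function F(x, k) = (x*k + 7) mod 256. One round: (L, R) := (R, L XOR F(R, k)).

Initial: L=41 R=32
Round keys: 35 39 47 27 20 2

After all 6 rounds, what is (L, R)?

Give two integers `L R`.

Round 1 (k=35): L=32 R=78
Round 2 (k=39): L=78 R=201
Round 3 (k=47): L=201 R=160
Round 4 (k=27): L=160 R=46
Round 5 (k=20): L=46 R=63
Round 6 (k=2): L=63 R=171

Answer: 63 171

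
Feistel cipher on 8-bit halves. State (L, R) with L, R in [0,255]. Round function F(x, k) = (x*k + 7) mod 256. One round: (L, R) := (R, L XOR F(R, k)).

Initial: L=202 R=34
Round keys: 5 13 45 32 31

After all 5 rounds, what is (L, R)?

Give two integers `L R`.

Round 1 (k=5): L=34 R=123
Round 2 (k=13): L=123 R=100
Round 3 (k=45): L=100 R=224
Round 4 (k=32): L=224 R=99
Round 5 (k=31): L=99 R=228

Answer: 99 228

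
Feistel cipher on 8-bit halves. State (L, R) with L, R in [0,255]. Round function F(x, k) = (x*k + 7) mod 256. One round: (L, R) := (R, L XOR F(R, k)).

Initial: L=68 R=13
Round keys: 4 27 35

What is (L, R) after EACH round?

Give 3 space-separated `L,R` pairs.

Answer: 13,127 127,97 97,53

Derivation:
Round 1 (k=4): L=13 R=127
Round 2 (k=27): L=127 R=97
Round 3 (k=35): L=97 R=53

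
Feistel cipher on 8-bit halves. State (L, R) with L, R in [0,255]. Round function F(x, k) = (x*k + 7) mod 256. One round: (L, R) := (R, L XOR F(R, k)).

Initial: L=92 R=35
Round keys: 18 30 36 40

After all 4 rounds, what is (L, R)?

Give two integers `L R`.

Round 1 (k=18): L=35 R=33
Round 2 (k=30): L=33 R=198
Round 3 (k=36): L=198 R=254
Round 4 (k=40): L=254 R=113

Answer: 254 113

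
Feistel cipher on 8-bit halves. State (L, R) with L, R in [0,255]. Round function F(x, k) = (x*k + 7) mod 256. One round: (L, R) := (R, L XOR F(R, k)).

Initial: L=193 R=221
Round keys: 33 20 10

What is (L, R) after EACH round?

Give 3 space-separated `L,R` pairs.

Round 1 (k=33): L=221 R=69
Round 2 (k=20): L=69 R=182
Round 3 (k=10): L=182 R=102

Answer: 221,69 69,182 182,102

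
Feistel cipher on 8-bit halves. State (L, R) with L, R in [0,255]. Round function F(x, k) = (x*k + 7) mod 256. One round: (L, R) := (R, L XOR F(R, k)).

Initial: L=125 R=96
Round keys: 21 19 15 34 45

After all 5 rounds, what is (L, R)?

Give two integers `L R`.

Answer: 162 89

Derivation:
Round 1 (k=21): L=96 R=154
Round 2 (k=19): L=154 R=21
Round 3 (k=15): L=21 R=216
Round 4 (k=34): L=216 R=162
Round 5 (k=45): L=162 R=89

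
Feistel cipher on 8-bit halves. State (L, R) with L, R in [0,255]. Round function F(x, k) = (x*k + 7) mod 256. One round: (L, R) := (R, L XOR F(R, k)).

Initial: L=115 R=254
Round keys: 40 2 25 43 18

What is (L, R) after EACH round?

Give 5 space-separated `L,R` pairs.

Answer: 254,196 196,113 113,212 212,210 210,31

Derivation:
Round 1 (k=40): L=254 R=196
Round 2 (k=2): L=196 R=113
Round 3 (k=25): L=113 R=212
Round 4 (k=43): L=212 R=210
Round 5 (k=18): L=210 R=31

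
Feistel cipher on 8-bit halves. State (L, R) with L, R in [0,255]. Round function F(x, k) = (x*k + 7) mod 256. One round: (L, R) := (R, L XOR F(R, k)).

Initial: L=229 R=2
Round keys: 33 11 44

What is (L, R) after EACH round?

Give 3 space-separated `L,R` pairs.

Answer: 2,172 172,105 105,191

Derivation:
Round 1 (k=33): L=2 R=172
Round 2 (k=11): L=172 R=105
Round 3 (k=44): L=105 R=191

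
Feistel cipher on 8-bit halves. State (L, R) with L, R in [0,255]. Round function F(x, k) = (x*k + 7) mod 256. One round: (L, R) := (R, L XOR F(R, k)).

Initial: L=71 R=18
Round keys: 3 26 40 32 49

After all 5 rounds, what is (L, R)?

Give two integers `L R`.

Round 1 (k=3): L=18 R=122
Round 2 (k=26): L=122 R=121
Round 3 (k=40): L=121 R=149
Round 4 (k=32): L=149 R=222
Round 5 (k=49): L=222 R=16

Answer: 222 16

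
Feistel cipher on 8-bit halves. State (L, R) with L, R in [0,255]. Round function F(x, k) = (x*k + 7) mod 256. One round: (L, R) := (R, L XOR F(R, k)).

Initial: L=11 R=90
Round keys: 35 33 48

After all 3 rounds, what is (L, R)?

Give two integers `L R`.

Round 1 (k=35): L=90 R=94
Round 2 (k=33): L=94 R=127
Round 3 (k=48): L=127 R=137

Answer: 127 137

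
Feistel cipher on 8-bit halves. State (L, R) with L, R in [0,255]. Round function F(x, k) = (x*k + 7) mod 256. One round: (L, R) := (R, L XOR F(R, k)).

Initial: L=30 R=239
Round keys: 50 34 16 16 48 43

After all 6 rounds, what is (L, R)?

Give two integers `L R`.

Answer: 123 37

Derivation:
Round 1 (k=50): L=239 R=171
Round 2 (k=34): L=171 R=82
Round 3 (k=16): L=82 R=140
Round 4 (k=16): L=140 R=149
Round 5 (k=48): L=149 R=123
Round 6 (k=43): L=123 R=37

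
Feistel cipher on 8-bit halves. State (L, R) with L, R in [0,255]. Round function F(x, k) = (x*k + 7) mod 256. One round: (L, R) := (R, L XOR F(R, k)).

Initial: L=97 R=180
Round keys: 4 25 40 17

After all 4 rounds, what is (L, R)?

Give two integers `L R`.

Answer: 89 137

Derivation:
Round 1 (k=4): L=180 R=182
Round 2 (k=25): L=182 R=121
Round 3 (k=40): L=121 R=89
Round 4 (k=17): L=89 R=137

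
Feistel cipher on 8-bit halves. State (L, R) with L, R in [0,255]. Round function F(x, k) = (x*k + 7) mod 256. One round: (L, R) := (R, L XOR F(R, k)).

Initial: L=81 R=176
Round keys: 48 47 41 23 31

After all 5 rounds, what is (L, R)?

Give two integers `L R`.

Round 1 (k=48): L=176 R=86
Round 2 (k=47): L=86 R=97
Round 3 (k=41): L=97 R=198
Round 4 (k=23): L=198 R=176
Round 5 (k=31): L=176 R=145

Answer: 176 145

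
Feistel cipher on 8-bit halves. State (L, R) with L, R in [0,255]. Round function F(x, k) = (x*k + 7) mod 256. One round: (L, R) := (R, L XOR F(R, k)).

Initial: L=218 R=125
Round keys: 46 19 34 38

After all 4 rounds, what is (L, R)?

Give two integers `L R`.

Round 1 (k=46): L=125 R=167
Round 2 (k=19): L=167 R=17
Round 3 (k=34): L=17 R=238
Round 4 (k=38): L=238 R=74

Answer: 238 74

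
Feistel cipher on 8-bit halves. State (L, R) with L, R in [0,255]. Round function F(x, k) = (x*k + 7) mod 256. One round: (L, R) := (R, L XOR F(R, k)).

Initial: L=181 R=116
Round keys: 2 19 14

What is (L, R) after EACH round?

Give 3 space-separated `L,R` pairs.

Answer: 116,90 90,193 193,207

Derivation:
Round 1 (k=2): L=116 R=90
Round 2 (k=19): L=90 R=193
Round 3 (k=14): L=193 R=207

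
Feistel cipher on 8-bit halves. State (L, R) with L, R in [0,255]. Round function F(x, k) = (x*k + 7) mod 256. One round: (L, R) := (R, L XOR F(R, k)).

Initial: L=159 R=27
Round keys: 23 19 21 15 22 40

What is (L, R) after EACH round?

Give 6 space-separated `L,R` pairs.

Round 1 (k=23): L=27 R=235
Round 2 (k=19): L=235 R=99
Round 3 (k=21): L=99 R=205
Round 4 (k=15): L=205 R=105
Round 5 (k=22): L=105 R=192
Round 6 (k=40): L=192 R=110

Answer: 27,235 235,99 99,205 205,105 105,192 192,110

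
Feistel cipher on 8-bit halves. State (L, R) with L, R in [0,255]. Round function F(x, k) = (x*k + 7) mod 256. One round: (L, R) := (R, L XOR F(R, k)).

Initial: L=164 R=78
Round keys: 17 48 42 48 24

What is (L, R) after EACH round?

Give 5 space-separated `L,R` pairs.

Answer: 78,145 145,121 121,112 112,126 126,167

Derivation:
Round 1 (k=17): L=78 R=145
Round 2 (k=48): L=145 R=121
Round 3 (k=42): L=121 R=112
Round 4 (k=48): L=112 R=126
Round 5 (k=24): L=126 R=167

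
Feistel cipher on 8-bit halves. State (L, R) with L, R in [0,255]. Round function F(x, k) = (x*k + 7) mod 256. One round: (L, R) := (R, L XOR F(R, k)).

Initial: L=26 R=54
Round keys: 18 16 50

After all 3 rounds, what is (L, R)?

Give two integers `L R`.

Answer: 161 176

Derivation:
Round 1 (k=18): L=54 R=201
Round 2 (k=16): L=201 R=161
Round 3 (k=50): L=161 R=176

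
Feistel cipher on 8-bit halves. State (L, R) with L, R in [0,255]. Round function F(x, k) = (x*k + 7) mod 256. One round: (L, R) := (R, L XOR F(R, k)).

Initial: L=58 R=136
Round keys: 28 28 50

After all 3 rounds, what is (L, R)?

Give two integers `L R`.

Round 1 (k=28): L=136 R=221
Round 2 (k=28): L=221 R=187
Round 3 (k=50): L=187 R=80

Answer: 187 80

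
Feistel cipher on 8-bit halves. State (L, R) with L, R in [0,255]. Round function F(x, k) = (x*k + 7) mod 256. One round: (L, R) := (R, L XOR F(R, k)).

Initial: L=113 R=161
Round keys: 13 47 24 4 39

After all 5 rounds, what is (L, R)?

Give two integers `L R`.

Answer: 60 161

Derivation:
Round 1 (k=13): L=161 R=69
Round 2 (k=47): L=69 R=19
Round 3 (k=24): L=19 R=138
Round 4 (k=4): L=138 R=60
Round 5 (k=39): L=60 R=161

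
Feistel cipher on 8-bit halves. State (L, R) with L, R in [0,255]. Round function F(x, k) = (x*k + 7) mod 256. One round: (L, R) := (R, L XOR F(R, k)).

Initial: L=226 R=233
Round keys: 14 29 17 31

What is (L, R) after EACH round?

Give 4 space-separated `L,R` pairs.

Answer: 233,39 39,155 155,117 117,169

Derivation:
Round 1 (k=14): L=233 R=39
Round 2 (k=29): L=39 R=155
Round 3 (k=17): L=155 R=117
Round 4 (k=31): L=117 R=169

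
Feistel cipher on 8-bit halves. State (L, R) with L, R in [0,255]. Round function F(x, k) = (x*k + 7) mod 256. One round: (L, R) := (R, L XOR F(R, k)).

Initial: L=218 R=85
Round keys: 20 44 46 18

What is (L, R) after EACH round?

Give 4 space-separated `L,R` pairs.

Answer: 85,113 113,38 38,170 170,221

Derivation:
Round 1 (k=20): L=85 R=113
Round 2 (k=44): L=113 R=38
Round 3 (k=46): L=38 R=170
Round 4 (k=18): L=170 R=221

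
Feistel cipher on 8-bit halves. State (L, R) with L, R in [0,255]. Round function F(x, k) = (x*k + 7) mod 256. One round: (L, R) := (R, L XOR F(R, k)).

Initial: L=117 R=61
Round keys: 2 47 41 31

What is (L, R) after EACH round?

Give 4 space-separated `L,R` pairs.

Round 1 (k=2): L=61 R=244
Round 2 (k=47): L=244 R=238
Round 3 (k=41): L=238 R=209
Round 4 (k=31): L=209 R=184

Answer: 61,244 244,238 238,209 209,184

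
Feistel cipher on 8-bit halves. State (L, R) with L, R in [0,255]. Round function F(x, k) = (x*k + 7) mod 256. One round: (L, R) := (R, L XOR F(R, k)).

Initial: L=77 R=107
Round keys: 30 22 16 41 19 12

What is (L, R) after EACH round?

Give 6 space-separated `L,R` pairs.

Answer: 107,220 220,132 132,155 155,94 94,154 154,97

Derivation:
Round 1 (k=30): L=107 R=220
Round 2 (k=22): L=220 R=132
Round 3 (k=16): L=132 R=155
Round 4 (k=41): L=155 R=94
Round 5 (k=19): L=94 R=154
Round 6 (k=12): L=154 R=97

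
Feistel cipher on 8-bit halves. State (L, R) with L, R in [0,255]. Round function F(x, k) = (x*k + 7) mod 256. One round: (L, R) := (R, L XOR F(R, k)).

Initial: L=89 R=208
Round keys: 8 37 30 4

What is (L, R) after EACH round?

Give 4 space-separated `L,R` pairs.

Answer: 208,222 222,205 205,211 211,158

Derivation:
Round 1 (k=8): L=208 R=222
Round 2 (k=37): L=222 R=205
Round 3 (k=30): L=205 R=211
Round 4 (k=4): L=211 R=158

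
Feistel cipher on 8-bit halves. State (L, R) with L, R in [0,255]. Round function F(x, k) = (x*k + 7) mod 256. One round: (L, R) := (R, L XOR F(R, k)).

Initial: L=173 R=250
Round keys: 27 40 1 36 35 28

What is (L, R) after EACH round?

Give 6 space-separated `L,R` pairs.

Round 1 (k=27): L=250 R=200
Round 2 (k=40): L=200 R=189
Round 3 (k=1): L=189 R=12
Round 4 (k=36): L=12 R=10
Round 5 (k=35): L=10 R=105
Round 6 (k=28): L=105 R=137

Answer: 250,200 200,189 189,12 12,10 10,105 105,137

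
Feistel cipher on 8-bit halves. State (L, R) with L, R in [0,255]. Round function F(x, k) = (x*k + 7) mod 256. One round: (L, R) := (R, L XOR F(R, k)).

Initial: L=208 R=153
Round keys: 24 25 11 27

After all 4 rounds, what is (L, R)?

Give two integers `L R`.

Round 1 (k=24): L=153 R=143
Round 2 (k=25): L=143 R=103
Round 3 (k=11): L=103 R=251
Round 4 (k=27): L=251 R=231

Answer: 251 231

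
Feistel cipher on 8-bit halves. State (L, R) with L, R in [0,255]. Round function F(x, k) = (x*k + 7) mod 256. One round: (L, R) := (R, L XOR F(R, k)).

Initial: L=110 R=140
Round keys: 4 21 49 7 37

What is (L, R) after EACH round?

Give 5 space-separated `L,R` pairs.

Answer: 140,89 89,216 216,6 6,233 233,178

Derivation:
Round 1 (k=4): L=140 R=89
Round 2 (k=21): L=89 R=216
Round 3 (k=49): L=216 R=6
Round 4 (k=7): L=6 R=233
Round 5 (k=37): L=233 R=178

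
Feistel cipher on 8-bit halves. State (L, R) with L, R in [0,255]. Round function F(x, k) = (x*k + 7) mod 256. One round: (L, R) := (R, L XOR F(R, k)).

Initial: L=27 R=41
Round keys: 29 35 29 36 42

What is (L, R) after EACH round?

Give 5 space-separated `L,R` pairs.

Round 1 (k=29): L=41 R=183
Round 2 (k=35): L=183 R=37
Round 3 (k=29): L=37 R=143
Round 4 (k=36): L=143 R=6
Round 5 (k=42): L=6 R=140

Answer: 41,183 183,37 37,143 143,6 6,140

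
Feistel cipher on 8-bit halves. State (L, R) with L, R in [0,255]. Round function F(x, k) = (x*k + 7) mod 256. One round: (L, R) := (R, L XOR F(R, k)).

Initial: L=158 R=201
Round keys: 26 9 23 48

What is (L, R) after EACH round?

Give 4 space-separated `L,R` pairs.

Answer: 201,239 239,167 167,231 231,240

Derivation:
Round 1 (k=26): L=201 R=239
Round 2 (k=9): L=239 R=167
Round 3 (k=23): L=167 R=231
Round 4 (k=48): L=231 R=240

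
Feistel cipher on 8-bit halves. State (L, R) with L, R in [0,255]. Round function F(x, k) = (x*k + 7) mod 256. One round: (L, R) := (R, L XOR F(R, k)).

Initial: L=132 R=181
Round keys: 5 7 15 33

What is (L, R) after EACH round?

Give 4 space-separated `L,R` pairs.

Answer: 181,20 20,38 38,85 85,218

Derivation:
Round 1 (k=5): L=181 R=20
Round 2 (k=7): L=20 R=38
Round 3 (k=15): L=38 R=85
Round 4 (k=33): L=85 R=218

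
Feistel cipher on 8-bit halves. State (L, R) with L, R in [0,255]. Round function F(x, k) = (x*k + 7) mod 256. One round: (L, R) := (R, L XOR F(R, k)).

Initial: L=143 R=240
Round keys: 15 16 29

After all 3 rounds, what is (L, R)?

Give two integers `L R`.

Answer: 119 26

Derivation:
Round 1 (k=15): L=240 R=152
Round 2 (k=16): L=152 R=119
Round 3 (k=29): L=119 R=26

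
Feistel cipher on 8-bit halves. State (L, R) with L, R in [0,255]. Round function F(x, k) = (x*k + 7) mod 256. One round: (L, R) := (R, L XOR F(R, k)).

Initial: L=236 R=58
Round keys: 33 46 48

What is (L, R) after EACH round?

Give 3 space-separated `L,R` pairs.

Round 1 (k=33): L=58 R=109
Round 2 (k=46): L=109 R=167
Round 3 (k=48): L=167 R=58

Answer: 58,109 109,167 167,58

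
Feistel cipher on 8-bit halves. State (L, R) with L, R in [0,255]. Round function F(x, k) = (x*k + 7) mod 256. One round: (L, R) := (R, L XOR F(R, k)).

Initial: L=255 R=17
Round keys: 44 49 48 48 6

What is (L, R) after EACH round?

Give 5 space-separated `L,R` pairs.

Answer: 17,12 12,66 66,107 107,85 85,110

Derivation:
Round 1 (k=44): L=17 R=12
Round 2 (k=49): L=12 R=66
Round 3 (k=48): L=66 R=107
Round 4 (k=48): L=107 R=85
Round 5 (k=6): L=85 R=110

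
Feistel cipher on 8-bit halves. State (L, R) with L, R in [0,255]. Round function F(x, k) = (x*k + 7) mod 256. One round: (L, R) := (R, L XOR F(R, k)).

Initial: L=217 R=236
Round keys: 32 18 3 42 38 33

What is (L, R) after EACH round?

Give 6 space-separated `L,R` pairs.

Answer: 236,94 94,79 79,170 170,164 164,245 245,56

Derivation:
Round 1 (k=32): L=236 R=94
Round 2 (k=18): L=94 R=79
Round 3 (k=3): L=79 R=170
Round 4 (k=42): L=170 R=164
Round 5 (k=38): L=164 R=245
Round 6 (k=33): L=245 R=56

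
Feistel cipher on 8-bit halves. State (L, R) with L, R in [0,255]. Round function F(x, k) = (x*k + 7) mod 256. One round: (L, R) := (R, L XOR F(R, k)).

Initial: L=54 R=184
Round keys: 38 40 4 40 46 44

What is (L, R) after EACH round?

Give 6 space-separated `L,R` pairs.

Answer: 184,97 97,151 151,2 2,192 192,133 133,35

Derivation:
Round 1 (k=38): L=184 R=97
Round 2 (k=40): L=97 R=151
Round 3 (k=4): L=151 R=2
Round 4 (k=40): L=2 R=192
Round 5 (k=46): L=192 R=133
Round 6 (k=44): L=133 R=35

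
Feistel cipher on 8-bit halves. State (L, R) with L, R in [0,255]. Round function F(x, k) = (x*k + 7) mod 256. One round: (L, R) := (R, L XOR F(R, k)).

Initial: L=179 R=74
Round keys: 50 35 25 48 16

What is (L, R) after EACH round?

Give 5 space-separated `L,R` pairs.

Answer: 74,200 200,21 21,220 220,82 82,251

Derivation:
Round 1 (k=50): L=74 R=200
Round 2 (k=35): L=200 R=21
Round 3 (k=25): L=21 R=220
Round 4 (k=48): L=220 R=82
Round 5 (k=16): L=82 R=251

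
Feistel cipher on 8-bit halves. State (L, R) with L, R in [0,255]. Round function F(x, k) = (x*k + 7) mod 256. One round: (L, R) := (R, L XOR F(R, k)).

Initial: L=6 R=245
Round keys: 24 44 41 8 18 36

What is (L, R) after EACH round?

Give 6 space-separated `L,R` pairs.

Answer: 245,249 249,38 38,228 228,1 1,253 253,154

Derivation:
Round 1 (k=24): L=245 R=249
Round 2 (k=44): L=249 R=38
Round 3 (k=41): L=38 R=228
Round 4 (k=8): L=228 R=1
Round 5 (k=18): L=1 R=253
Round 6 (k=36): L=253 R=154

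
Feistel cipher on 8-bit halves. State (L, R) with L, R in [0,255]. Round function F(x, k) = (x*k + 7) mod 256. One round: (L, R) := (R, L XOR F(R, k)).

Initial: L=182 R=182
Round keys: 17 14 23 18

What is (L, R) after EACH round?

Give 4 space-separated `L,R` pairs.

Round 1 (k=17): L=182 R=171
Round 2 (k=14): L=171 R=215
Round 3 (k=23): L=215 R=243
Round 4 (k=18): L=243 R=202

Answer: 182,171 171,215 215,243 243,202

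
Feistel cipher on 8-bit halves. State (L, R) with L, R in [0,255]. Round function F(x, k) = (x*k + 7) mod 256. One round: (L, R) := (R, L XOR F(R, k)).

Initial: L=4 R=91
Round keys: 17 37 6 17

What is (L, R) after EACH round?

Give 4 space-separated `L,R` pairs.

Round 1 (k=17): L=91 R=22
Round 2 (k=37): L=22 R=110
Round 3 (k=6): L=110 R=141
Round 4 (k=17): L=141 R=10

Answer: 91,22 22,110 110,141 141,10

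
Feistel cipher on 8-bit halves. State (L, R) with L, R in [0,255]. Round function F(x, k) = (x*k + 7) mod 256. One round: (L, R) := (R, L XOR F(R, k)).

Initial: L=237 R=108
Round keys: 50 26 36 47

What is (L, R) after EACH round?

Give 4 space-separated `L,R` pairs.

Round 1 (k=50): L=108 R=242
Round 2 (k=26): L=242 R=247
Round 3 (k=36): L=247 R=49
Round 4 (k=47): L=49 R=241

Answer: 108,242 242,247 247,49 49,241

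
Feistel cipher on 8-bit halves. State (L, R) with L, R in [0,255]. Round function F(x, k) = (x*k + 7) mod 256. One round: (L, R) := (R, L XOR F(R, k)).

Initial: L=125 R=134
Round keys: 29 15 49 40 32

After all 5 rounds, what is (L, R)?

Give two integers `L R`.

Round 1 (k=29): L=134 R=72
Round 2 (k=15): L=72 R=185
Round 3 (k=49): L=185 R=56
Round 4 (k=40): L=56 R=126
Round 5 (k=32): L=126 R=255

Answer: 126 255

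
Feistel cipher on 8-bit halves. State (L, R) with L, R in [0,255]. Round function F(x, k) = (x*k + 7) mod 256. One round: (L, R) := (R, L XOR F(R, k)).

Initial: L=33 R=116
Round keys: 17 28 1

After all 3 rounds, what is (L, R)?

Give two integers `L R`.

Answer: 171 40

Derivation:
Round 1 (k=17): L=116 R=154
Round 2 (k=28): L=154 R=171
Round 3 (k=1): L=171 R=40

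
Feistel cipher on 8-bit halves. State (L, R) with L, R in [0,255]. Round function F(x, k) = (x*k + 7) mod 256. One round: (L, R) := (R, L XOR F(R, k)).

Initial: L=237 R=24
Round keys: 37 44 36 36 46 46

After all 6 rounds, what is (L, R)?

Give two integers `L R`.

Answer: 254 199

Derivation:
Round 1 (k=37): L=24 R=146
Round 2 (k=44): L=146 R=7
Round 3 (k=36): L=7 R=145
Round 4 (k=36): L=145 R=108
Round 5 (k=46): L=108 R=254
Round 6 (k=46): L=254 R=199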